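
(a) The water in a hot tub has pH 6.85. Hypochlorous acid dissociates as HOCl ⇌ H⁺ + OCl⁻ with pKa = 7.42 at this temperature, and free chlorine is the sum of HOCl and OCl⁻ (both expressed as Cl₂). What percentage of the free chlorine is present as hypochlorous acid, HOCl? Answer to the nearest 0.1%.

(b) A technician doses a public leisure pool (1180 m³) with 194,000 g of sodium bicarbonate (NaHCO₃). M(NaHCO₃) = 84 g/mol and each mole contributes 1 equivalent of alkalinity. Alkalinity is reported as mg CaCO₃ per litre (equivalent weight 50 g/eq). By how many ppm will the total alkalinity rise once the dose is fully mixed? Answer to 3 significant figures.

(a) 78.8%; (b) 97.9 ppm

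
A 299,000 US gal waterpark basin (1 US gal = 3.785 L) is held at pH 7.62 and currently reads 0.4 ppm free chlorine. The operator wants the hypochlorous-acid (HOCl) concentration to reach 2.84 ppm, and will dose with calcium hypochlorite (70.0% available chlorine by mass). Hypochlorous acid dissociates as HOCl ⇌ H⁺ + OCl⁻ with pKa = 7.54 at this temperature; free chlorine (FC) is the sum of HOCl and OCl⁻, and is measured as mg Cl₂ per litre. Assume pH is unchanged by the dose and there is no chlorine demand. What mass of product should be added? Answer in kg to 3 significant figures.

9.47 kg

Volume: 299,000 US gal × 3.785 L/gal = 1,131,715 L.
[OCl⁻]/[HOCl] = 10^(pH − pKa) = 10^(7.62 − 7.54) = 1.202; fraction as HOCl = 1/(1 + 1.202) = 0.4541.
Free chlorine required for 2.84 ppm HOCl: 2.84 / 0.4541 = 6.254 ppm.
FC to add: 6.254 − 0.4 = 5.854 mg/L as Cl₂.
Cl₂ equivalent: 5.854 mg/L × 1,131,715 L = 6626 g.
Product at 70.0% available Cl: 6626 / 0.7 = 9465 g.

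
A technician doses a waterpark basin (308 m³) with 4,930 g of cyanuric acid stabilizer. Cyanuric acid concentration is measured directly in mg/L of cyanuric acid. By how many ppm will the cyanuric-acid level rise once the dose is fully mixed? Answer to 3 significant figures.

16.0 ppm

Volume: 308 m³ = 308,000 L.
Rise: 4,930 g / 308,000 L × 1000 = 16.01 mg/L.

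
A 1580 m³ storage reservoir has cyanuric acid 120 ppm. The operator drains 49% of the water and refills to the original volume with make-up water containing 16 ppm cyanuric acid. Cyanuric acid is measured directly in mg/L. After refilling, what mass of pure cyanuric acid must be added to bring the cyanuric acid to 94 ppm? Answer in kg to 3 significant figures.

39.4 kg

Volume: 1580 m³ = 1,580,000 L.
After draining 49% and refilling: 120 × 0.51 + 16 × 0.49 = 69.04 ppm.
Deficit to target: 94 − 69.04 = 24.96 mg/L.
Mass: 24.96 mg/L × 1,580,000 L = 39,440 g cyanuric acid.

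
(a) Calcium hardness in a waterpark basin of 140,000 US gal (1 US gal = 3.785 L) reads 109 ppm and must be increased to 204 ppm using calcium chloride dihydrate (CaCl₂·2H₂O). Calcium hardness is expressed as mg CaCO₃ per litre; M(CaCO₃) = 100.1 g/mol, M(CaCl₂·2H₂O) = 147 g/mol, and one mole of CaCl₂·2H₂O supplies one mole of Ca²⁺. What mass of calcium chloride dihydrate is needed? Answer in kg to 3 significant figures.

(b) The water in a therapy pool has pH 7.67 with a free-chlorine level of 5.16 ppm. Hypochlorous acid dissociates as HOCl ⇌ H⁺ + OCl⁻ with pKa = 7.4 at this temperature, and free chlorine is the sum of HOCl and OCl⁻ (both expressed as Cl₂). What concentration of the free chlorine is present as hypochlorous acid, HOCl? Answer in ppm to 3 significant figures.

(a) Volume: 140,000 US gal × 3.785 L/gal = 529,900 L.
(a) Hardness to add: (204 − 109) = 95 mg/L as CaCO₃ × 529,900 L = 50,340 g as CaCO₃.
(a) Moles of Ca²⁺ (1 mol Ca²⁺ ≡ 1 mol CaCO₃): 50,340 / 100.1 g/mol = 502.9 mol.
(a) Mass of CaCl₂·2H₂O: 502.9 × 147 = 73,930 g.

(b) [OCl⁻]/[HOCl] = 10^(pH − pKa) = 10^(7.67 − 7.4) = 10^0.27 = 1.862.
(b) Fraction as HOCl = 1 / (1 + 1.862) = 0.3494.
(b) HOCl = 0.3494 × 5.16 ppm = 1.803 ppm.

(a) 73.9 kg; (b) 1.80 ppm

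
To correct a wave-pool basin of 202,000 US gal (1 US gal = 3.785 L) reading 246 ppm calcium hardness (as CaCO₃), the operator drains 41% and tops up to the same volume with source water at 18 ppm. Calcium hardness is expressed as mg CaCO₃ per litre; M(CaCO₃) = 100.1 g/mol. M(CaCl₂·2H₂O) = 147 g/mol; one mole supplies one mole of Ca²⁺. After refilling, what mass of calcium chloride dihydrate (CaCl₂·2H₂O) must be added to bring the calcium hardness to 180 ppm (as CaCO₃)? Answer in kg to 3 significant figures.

Volume: 202,000 US gal × 3.785 L/gal = 764,570 L.
After draining 41% and refilling: 246 × 0.59 + 18 × 0.41 = 152.52 ppm.
Deficit to target: 180 − 152.52 = 27.48 mg/L.
As CaCO₃: 27.48 mg/L × 764,570 L = 21,010 g; ÷ 100.1 = 209.9 mol Ca²⁺.
Mass: 209.9 × 147 = 30,850 g.

30.9 kg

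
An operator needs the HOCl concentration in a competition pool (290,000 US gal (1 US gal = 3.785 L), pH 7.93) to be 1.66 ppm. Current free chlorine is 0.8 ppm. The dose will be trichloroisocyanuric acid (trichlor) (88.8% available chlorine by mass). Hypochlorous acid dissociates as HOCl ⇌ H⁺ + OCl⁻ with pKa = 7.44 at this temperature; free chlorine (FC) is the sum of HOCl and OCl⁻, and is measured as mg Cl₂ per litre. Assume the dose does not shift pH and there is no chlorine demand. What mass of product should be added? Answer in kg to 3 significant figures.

7.40 kg

Volume: 290,000 US gal × 3.785 L/gal = 1,097,650 L.
[OCl⁻]/[HOCl] = 10^(pH − pKa) = 10^(7.93 − 7.44) = 3.09; fraction as HOCl = 1/(1 + 3.09) = 0.2445.
Free chlorine required for 1.66 ppm HOCl: 1.66 / 0.2445 = 6.79 ppm.
FC to add: 6.79 − 0.8 = 5.99 mg/L as Cl₂.
Cl₂ equivalent: 5.99 mg/L × 1,097,650 L = 6575 g.
Product at 88.8% available Cl: 6575 / 0.888 = 7404 g.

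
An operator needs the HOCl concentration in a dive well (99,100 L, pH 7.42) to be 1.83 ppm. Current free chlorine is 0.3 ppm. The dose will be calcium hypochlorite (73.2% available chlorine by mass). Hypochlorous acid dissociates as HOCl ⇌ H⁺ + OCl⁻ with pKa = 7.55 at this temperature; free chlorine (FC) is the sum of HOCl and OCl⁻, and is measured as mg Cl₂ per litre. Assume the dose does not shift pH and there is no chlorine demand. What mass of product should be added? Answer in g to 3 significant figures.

[OCl⁻]/[HOCl] = 10^(pH − pKa) = 10^(7.42 − 7.55) = 0.7413; fraction as HOCl = 1/(1 + 0.7413) = 0.5743.
Free chlorine required for 1.83 ppm HOCl: 1.83 / 0.5743 = 3.187 ppm.
FC to add: 3.187 − 0.3 = 2.887 mg/L as Cl₂.
Cl₂ equivalent: 2.887 mg/L × 99,100 L = 286.1 g.
Product at 73.2% available Cl: 286.1 / 0.732 = 390.8 g.

391 g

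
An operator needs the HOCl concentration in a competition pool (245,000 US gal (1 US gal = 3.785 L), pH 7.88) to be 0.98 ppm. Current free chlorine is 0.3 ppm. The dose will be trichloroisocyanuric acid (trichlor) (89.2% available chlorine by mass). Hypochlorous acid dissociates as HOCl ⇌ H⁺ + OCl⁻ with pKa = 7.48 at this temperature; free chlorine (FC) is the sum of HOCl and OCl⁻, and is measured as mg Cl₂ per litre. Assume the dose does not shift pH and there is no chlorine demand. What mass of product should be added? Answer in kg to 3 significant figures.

3.27 kg

Volume: 245,000 US gal × 3.785 L/gal = 927,325 L.
[OCl⁻]/[HOCl] = 10^(pH − pKa) = 10^(7.88 − 7.48) = 2.512; fraction as HOCl = 1/(1 + 2.512) = 0.2847.
Free chlorine required for 0.98 ppm HOCl: 0.98 / 0.2847 = 3.442 ppm.
FC to add: 3.442 − 0.3 = 3.142 mg/L as Cl₂.
Cl₂ equivalent: 3.142 mg/L × 927,325 L = 2913 g.
Product at 89.2% available Cl: 2913 / 0.892 = 3266 g.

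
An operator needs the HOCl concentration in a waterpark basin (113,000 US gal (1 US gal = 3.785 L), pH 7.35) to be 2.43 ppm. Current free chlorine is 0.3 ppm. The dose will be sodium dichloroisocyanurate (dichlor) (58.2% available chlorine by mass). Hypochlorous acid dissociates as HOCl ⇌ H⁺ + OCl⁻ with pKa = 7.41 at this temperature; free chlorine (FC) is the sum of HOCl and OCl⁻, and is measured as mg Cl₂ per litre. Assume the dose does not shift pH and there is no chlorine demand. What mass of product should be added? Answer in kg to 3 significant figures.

Volume: 113,000 US gal × 3.785 L/gal = 427,705 L.
[OCl⁻]/[HOCl] = 10^(pH − pKa) = 10^(7.35 − 7.41) = 0.871; fraction as HOCl = 1/(1 + 0.871) = 0.5345.
Free chlorine required for 2.43 ppm HOCl: 2.43 / 0.5345 = 4.546 ppm.
FC to add: 4.546 − 0.3 = 4.246 mg/L as Cl₂.
Cl₂ equivalent: 4.246 mg/L × 427,705 L = 1816 g.
Product at 58.2% available Cl: 1816 / 0.582 = 3121 g.

3.12 kg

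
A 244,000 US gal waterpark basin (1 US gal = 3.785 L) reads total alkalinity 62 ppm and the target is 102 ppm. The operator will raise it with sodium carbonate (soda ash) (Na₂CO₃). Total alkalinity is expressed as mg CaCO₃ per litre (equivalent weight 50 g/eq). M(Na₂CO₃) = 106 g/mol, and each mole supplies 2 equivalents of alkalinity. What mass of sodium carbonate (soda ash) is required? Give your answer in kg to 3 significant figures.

39.2 kg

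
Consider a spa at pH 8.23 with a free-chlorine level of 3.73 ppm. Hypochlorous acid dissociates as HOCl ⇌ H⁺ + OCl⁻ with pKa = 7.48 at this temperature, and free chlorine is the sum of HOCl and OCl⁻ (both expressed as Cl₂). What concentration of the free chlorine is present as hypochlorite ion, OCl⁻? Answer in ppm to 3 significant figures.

3.17 ppm

[OCl⁻]/[HOCl] = 10^(pH − pKa) = 10^(8.23 − 7.48) = 10^0.75 = 5.623.
Fraction as HOCl = 1 / (1 + 5.623) = 0.151.
OCl⁻ = (1 − 0.151) × 3.73 ppm = 3.167 ppm.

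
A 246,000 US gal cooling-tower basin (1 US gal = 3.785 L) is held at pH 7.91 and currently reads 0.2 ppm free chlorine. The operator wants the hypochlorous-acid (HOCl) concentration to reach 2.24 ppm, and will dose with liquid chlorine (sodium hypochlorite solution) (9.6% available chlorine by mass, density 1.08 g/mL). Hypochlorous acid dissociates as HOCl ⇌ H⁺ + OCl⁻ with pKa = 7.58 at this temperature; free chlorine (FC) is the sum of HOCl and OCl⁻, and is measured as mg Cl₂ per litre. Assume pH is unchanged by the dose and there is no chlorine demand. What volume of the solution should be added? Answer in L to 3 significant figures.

Volume: 246,000 US gal × 3.785 L/gal = 931,110 L.
[OCl⁻]/[HOCl] = 10^(pH − pKa) = 10^(7.91 − 7.58) = 2.138; fraction as HOCl = 1/(1 + 2.138) = 0.3187.
Free chlorine required for 2.24 ppm HOCl: 2.24 / 0.3187 = 7.029 ppm.
FC to add: 7.029 − 0.2 = 6.829 mg/L as Cl₂.
Cl₂ equivalent: 6.829 mg/L × 931,110 L = 6359 g.
Product at 9.6% available Cl: 6359 / 0.096 = 66,240 g.
Volume: 66,240 g ÷ 1.08 g/mL = 61,330 mL.

61.3 L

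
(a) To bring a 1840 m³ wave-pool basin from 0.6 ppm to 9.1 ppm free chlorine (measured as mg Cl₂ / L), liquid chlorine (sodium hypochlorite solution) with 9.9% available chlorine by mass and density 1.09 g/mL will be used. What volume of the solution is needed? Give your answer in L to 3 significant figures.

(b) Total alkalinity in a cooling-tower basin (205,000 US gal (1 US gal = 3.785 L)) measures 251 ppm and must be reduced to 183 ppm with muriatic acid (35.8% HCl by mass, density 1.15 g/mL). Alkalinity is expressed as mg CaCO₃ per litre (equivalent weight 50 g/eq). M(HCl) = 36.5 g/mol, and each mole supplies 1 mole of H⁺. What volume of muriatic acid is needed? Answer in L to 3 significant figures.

(a) Volume: 1840 m³ = 1,840,000 L.
(a) Chlorine deficit: 9.1 − 0.6 = 8.5 ppm = 8.5 mg/L as Cl₂.
(a) Cl₂ equivalent needed: 8.5 mg/L × 1,840,000 L = 15,640,000 mg = 15,640 g.
(a) Product at 9.9% available chlorine: 15,640 / 0.099 = 158,000 g.
(a) Volume at density 1.09 g/mL: 158,000 g ÷ 1.09 g/mL = 144,900 mL.

(b) Volume: 205,000 US gal × 3.785 L/gal = 775,925 L.
(b) Alkalinity to neutralize: (251 − 183) = 68 mg/L as CaCO₃ × 775,925 L = 52,760 g as CaCO₃.
(b) Equivalents of H⁺ required: 52,760 ÷ 50 g/eq = 1055 eq = 1055 mol HCl.
(b) Mass of HCl: 1055 × 36.5 = 38,520 g.
(b) Mass of 35.8% solution: 38,520 / 0.358 = 107,600 g.
(b) Volume: 107,600 g ÷ 1.15 g/mL = 93,560 mL.

(a) 145 L; (b) 93.6 L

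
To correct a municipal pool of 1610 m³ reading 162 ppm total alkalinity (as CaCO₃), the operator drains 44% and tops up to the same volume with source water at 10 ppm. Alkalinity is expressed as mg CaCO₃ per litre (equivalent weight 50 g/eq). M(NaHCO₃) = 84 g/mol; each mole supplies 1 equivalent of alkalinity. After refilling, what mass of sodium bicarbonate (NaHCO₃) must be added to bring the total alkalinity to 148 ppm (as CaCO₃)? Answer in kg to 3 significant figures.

Volume: 1610 m³ = 1,610,000 L.
After draining 44% and refilling: 162 × 0.56 + 10 × 0.44 = 95.12 ppm.
Deficit to target: 148 − 95.12 = 52.88 mg/L.
As CaCO₃: 52.88 mg/L × 1,610,000 L = 85,140 g; ÷ 50 g/eq ÷ 1 = 1703 mol NaHCO₃.
Mass: 1703 × 84 = 143,000 g.

143 kg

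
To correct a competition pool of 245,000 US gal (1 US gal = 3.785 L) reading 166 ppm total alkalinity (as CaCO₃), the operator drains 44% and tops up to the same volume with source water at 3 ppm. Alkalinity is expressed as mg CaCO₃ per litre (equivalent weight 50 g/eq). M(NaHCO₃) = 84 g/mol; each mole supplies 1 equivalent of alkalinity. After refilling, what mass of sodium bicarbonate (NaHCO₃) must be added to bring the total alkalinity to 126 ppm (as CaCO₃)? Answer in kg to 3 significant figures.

49.4 kg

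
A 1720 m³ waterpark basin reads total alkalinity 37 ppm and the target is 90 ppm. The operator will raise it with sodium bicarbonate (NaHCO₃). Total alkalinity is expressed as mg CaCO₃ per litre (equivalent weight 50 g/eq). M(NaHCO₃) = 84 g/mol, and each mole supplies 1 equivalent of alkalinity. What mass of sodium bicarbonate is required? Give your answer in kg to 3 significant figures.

Volume: 1720 m³ = 1,720,000 L.
Alkalinity to add: (90 − 37) = 53 mg/L as CaCO₃ × 1,720,000 L = 91,160 g as CaCO₃.
Equivalents: 91,160 g ÷ 50 g/eq = 1823 eq.
NaHCO₃ supplies 1 eq per mole → 1823 mol.
Mass: 1823 mol × 84 g/mol = 153,100 g.

153 kg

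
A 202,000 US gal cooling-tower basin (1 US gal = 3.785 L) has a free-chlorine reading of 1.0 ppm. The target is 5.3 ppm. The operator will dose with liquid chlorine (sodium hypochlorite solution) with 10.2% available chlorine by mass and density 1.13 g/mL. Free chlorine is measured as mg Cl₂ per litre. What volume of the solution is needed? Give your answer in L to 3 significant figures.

Volume: 202,000 US gal × 3.785 L/gal = 764,570 L.
Chlorine deficit: 5.3 − 1.0 = 4.3 ppm = 4.3 mg/L as Cl₂.
Cl₂ equivalent needed: 4.3 mg/L × 764,570 L = 3,288,000 mg = 3288 g.
Product at 10.2% available chlorine: 3288 / 0.102 = 32,230 g.
Volume at density 1.13 g/mL: 32,230 g ÷ 1.13 g/mL = 28,520 mL.

28.5 L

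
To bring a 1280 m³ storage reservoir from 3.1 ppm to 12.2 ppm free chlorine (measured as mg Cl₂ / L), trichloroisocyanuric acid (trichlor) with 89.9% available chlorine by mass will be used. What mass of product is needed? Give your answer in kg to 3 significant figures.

Volume: 1280 m³ = 1,280,000 L.
Chlorine deficit: 12.2 − 3.1 = 9.1 ppm = 9.1 mg/L as Cl₂.
Cl₂ equivalent needed: 9.1 mg/L × 1,280,000 L = 11,650,000 mg = 11,650 g.
Product at 89.9% available chlorine: 11,650 / 0.899 = 12,960 g.

13.0 kg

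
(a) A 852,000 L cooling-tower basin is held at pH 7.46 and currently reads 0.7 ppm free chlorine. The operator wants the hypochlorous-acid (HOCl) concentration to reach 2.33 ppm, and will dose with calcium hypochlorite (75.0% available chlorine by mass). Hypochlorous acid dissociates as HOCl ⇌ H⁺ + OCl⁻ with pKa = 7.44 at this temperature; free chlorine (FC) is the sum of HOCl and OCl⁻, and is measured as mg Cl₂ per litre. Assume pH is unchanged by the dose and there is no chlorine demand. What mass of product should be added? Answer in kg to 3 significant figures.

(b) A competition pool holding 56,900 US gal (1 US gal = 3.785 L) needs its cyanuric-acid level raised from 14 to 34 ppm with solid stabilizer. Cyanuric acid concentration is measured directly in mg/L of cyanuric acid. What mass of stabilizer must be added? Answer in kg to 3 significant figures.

(a) 4.62 kg; (b) 4.31 kg

(a) [OCl⁻]/[HOCl] = 10^(pH − pKa) = 10^(7.46 − 7.44) = 1.047; fraction as HOCl = 1/(1 + 1.047) = 0.4885.
(a) Free chlorine required for 2.33 ppm HOCl: 2.33 / 0.4885 = 4.77 ppm.
(a) FC to add: 4.77 − 0.7 = 4.07 mg/L as Cl₂.
(a) Cl₂ equivalent: 4.07 mg/L × 852,000 L = 3467 g.
(a) Product at 75.0% available Cl: 3467 / 0.75 = 4623 g.

(b) Volume: 56,900 US gal × 3.785 L/gal = 215,366 L.
(b) CYA to add: (34 − 14) = 20 mg/L × 215,366 L = 4307 g cyanuric acid.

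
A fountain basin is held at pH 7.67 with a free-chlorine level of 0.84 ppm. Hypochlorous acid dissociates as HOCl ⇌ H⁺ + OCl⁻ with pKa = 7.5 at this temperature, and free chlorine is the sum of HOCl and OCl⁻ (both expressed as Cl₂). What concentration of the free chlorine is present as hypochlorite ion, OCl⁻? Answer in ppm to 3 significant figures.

0.501 ppm

[OCl⁻]/[HOCl] = 10^(pH − pKa) = 10^(7.67 − 7.5) = 10^0.17 = 1.479.
Fraction as HOCl = 1 / (1 + 1.479) = 0.4034.
OCl⁻ = (1 − 0.4034) × 0.84 ppm = 0.5012 ppm.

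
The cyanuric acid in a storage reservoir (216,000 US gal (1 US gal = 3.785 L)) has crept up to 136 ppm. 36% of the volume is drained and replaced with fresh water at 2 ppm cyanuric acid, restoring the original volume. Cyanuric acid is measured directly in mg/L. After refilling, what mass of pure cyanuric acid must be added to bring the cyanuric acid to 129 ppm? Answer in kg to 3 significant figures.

Volume: 216,000 US gal × 3.785 L/gal = 817,560 L.
After draining 36% and refilling: 136 × 0.64 + 2 × 0.36 = 87.76 ppm.
Deficit to target: 129 − 87.76 = 41.24 mg/L.
Mass: 41.24 mg/L × 817,560 L = 33,720 g cyanuric acid.

33.7 kg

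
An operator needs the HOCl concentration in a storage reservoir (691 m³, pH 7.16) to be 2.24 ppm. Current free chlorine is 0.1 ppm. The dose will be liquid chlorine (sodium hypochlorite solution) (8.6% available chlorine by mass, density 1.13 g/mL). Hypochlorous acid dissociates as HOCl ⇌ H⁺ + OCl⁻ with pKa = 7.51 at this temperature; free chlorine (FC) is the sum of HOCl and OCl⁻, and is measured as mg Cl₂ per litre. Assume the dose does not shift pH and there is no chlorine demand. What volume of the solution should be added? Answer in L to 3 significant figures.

Volume: 691 m³ = 691,000 L.
[OCl⁻]/[HOCl] = 10^(pH − pKa) = 10^(7.16 − 7.51) = 0.4467; fraction as HOCl = 1/(1 + 0.4467) = 0.6912.
Free chlorine required for 2.24 ppm HOCl: 2.24 / 0.6912 = 3.241 ppm.
FC to add: 3.241 − 0.1 = 3.141 mg/L as Cl₂.
Cl₂ equivalent: 3.141 mg/L × 691,000 L = 2170 g.
Product at 8.6% available Cl: 2170 / 0.086 = 25,230 g.
Volume: 25,230 g ÷ 1.13 g/mL = 22,330 mL.

22.3 L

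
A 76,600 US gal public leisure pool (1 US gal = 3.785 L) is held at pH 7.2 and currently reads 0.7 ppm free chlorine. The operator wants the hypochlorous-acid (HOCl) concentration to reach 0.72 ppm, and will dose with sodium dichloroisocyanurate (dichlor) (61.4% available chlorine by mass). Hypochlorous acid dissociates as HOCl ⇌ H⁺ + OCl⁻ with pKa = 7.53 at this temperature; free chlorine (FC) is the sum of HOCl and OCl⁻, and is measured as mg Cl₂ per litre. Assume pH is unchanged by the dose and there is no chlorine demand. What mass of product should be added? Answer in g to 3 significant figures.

Volume: 76,600 US gal × 3.785 L/gal = 289,931 L.
[OCl⁻]/[HOCl] = 10^(pH − pKa) = 10^(7.2 − 7.53) = 0.4677; fraction as HOCl = 1/(1 + 0.4677) = 0.6813.
Free chlorine required for 0.72 ppm HOCl: 0.72 / 0.6813 = 1.057 ppm.
FC to add: 1.057 − 0.7 = 0.3568 mg/L as Cl₂.
Cl₂ equivalent: 0.3568 mg/L × 289,931 L = 103.4 g.
Product at 61.4% available Cl: 103.4 / 0.614 = 168.5 g.

168 g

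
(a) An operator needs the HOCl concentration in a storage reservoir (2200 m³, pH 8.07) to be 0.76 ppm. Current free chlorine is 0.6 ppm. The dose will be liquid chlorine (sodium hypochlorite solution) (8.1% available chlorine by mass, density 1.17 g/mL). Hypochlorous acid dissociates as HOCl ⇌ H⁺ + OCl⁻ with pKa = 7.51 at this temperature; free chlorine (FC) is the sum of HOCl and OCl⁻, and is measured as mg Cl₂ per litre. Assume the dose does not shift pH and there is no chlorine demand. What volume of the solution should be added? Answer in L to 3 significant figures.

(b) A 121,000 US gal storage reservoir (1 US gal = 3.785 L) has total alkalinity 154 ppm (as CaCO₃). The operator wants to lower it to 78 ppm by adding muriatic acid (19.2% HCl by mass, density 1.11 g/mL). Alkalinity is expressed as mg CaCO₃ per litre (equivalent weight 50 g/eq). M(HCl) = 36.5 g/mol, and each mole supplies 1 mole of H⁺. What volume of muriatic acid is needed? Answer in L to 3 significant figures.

(a) 67.8 L; (b) 119 L

(a) Volume: 2200 m³ = 2,200,000 L.
(a) [OCl⁻]/[HOCl] = 10^(pH − pKa) = 10^(8.07 − 7.51) = 3.631; fraction as HOCl = 1/(1 + 3.631) = 0.2159.
(a) Free chlorine required for 0.76 ppm HOCl: 0.76 / 0.2159 = 3.519 ppm.
(a) FC to add: 3.519 − 0.6 = 2.919 mg/L as Cl₂.
(a) Cl₂ equivalent: 2.919 mg/L × 2,200,000 L = 6423 g.
(a) Product at 8.1% available Cl: 6423 / 0.081 = 79,290 g.
(a) Volume: 79,290 g ÷ 1.17 g/mL = 67,770 mL.

(b) Volume: 121,000 US gal × 3.785 L/gal = 457,985 L.
(b) Alkalinity to neutralize: (154 − 78) = 76 mg/L as CaCO₃ × 457,985 L = 34,810 g as CaCO₃.
(b) Equivalents of H⁺ required: 34,810 ÷ 50 g/eq = 696.1 eq = 696.1 mol HCl.
(b) Mass of HCl: 696.1 × 36.5 = 25,410 g.
(b) Mass of 19.2% solution: 25,410 / 0.192 = 132,300 g.
(b) Volume: 132,300 g ÷ 1.11 g/mL = 119,200 mL.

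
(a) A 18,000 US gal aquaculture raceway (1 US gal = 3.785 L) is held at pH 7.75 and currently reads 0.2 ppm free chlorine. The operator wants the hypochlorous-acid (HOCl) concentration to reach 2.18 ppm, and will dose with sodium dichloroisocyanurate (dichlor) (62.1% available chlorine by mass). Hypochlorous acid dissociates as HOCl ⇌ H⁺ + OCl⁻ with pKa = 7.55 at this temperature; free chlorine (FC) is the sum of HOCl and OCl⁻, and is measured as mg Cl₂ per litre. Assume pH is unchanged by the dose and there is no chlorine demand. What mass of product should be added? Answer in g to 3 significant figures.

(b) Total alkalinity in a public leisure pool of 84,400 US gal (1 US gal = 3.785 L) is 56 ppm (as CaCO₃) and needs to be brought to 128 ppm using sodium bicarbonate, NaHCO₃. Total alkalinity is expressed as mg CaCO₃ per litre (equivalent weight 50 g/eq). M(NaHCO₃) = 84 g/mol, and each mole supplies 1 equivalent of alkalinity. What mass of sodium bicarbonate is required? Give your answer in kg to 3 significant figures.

(a) 596 g; (b) 38.6 kg

(a) Volume: 18,000 US gal × 3.785 L/gal = 68,130 L.
(a) [OCl⁻]/[HOCl] = 10^(pH − pKa) = 10^(7.75 − 7.55) = 1.585; fraction as HOCl = 1/(1 + 1.585) = 0.3869.
(a) Free chlorine required for 2.18 ppm HOCl: 2.18 / 0.3869 = 5.635 ppm.
(a) FC to add: 5.635 − 0.2 = 5.435 mg/L as Cl₂.
(a) Cl₂ equivalent: 5.435 mg/L × 68,130 L = 370.3 g.
(a) Product at 62.1% available Cl: 370.3 / 0.621 = 596.3 g.

(b) Volume: 84,400 US gal × 3.785 L/gal = 319,454 L.
(b) Alkalinity to add: (128 − 56) = 72 mg/L as CaCO₃ × 319,454 L = 23,000 g as CaCO₃.
(b) Equivalents: 23,000 g ÷ 50 g/eq = 460 eq.
(b) NaHCO₃ supplies 1 eq per mole → 460 mol.
(b) Mass: 460 mol × 84 g/mol = 38,640 g.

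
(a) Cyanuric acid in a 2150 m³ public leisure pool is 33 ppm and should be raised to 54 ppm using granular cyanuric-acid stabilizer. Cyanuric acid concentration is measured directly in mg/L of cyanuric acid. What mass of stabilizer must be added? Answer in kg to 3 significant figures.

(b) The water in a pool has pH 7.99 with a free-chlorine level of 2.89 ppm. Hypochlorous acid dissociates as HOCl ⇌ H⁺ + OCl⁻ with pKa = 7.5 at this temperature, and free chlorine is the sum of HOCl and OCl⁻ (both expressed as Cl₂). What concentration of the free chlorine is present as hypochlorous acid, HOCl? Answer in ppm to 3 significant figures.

(a) 45.1 kg; (b) 0.707 ppm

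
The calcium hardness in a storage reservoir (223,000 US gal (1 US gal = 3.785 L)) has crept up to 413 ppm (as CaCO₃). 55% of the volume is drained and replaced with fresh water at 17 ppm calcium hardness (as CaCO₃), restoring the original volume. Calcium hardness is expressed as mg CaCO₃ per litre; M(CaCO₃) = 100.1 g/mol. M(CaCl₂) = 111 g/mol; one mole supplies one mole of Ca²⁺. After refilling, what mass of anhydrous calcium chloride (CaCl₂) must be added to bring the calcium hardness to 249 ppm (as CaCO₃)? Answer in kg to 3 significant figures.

50.4 kg

Volume: 223,000 US gal × 3.785 L/gal = 844,055 L.
After draining 55% and refilling: 413 × 0.45 + 17 × 0.55 = 195.2 ppm.
Deficit to target: 249 − 195.2 = 53.8 mg/L.
As CaCO₃: 53.8 mg/L × 844,055 L = 45,410 g; ÷ 100.1 = 453.6 mol Ca²⁺.
Mass: 453.6 × 111 = 50,350 g.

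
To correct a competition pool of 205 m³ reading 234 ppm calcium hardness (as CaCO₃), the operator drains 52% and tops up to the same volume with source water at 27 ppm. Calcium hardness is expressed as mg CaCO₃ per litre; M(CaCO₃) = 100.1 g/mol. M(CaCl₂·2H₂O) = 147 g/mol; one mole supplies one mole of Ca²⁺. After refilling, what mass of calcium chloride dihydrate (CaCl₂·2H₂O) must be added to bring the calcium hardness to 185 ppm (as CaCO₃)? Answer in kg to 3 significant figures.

Volume: 205 m³ = 205,000 L.
After draining 52% and refilling: 234 × 0.48 + 27 × 0.52 = 126.36 ppm.
Deficit to target: 185 − 126.36 = 58.64 mg/L.
As CaCO₃: 58.64 mg/L × 205,000 L = 12,020 g; ÷ 100.1 = 120.1 mol Ca²⁺.
Mass: 120.1 × 147 = 17,650 g.

17.7 kg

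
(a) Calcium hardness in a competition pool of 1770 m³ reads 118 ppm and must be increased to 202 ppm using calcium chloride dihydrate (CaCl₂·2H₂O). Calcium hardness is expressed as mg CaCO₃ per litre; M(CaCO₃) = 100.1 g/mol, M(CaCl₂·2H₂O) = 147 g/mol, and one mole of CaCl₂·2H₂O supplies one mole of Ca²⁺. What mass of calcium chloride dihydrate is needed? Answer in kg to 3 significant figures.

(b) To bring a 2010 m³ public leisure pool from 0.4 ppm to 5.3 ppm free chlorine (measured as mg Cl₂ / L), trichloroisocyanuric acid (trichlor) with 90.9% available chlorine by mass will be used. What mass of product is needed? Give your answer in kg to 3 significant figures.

(a) Volume: 1770 m³ = 1,770,000 L.
(a) Hardness to add: (202 − 118) = 84 mg/L as CaCO₃ × 1,770,000 L = 148,700 g as CaCO₃.
(a) Moles of Ca²⁺ (1 mol Ca²⁺ ≡ 1 mol CaCO₃): 148,700 / 100.1 g/mol = 1485 mol.
(a) Mass of CaCl₂·2H₂O: 1485 × 147 = 218,300 g.

(b) Volume: 2010 m³ = 2,010,000 L.
(b) Chlorine deficit: 5.3 − 0.4 = 4.9 ppm = 4.9 mg/L as Cl₂.
(b) Cl₂ equivalent needed: 4.9 mg/L × 2,010,000 L = 9,849,000 mg = 9849 g.
(b) Product at 90.9% available chlorine: 9849 / 0.909 = 10,830 g.

(a) 218 kg; (b) 10.8 kg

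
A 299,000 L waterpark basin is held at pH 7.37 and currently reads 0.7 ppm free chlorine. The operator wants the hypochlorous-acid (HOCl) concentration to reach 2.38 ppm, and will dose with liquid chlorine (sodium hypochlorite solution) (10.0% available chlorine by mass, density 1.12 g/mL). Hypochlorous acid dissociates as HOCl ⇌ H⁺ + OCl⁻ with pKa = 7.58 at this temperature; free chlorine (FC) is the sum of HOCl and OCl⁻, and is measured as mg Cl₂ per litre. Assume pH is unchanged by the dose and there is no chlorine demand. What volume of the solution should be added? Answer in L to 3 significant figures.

8.40 L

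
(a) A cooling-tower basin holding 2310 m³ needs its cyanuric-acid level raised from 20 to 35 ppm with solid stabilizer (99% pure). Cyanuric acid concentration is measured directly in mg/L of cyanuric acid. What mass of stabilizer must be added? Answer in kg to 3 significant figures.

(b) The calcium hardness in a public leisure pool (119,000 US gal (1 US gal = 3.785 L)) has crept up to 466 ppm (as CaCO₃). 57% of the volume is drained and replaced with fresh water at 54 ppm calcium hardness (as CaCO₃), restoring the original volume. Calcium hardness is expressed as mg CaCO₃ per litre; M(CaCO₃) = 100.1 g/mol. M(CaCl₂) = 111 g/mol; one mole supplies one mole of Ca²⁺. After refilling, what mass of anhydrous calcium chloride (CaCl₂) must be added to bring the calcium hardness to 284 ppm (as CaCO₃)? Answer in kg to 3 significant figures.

(a) 35.0 kg; (b) 26.4 kg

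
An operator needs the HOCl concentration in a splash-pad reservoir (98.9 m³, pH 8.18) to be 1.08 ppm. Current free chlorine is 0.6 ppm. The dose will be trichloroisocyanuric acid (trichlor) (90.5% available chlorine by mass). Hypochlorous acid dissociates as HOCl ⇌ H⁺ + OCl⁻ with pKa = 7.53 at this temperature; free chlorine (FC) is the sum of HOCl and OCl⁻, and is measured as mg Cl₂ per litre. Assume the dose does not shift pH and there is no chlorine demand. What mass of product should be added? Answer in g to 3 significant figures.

Volume: 98.9 m³ = 98,900 L.
[OCl⁻]/[HOCl] = 10^(pH − pKa) = 10^(8.18 − 7.53) = 4.467; fraction as HOCl = 1/(1 + 4.467) = 0.1829.
Free chlorine required for 1.08 ppm HOCl: 1.08 / 0.1829 = 5.904 ppm.
FC to add: 5.904 − 0.6 = 5.304 mg/L as Cl₂.
Cl₂ equivalent: 5.304 mg/L × 98,900 L = 524.6 g.
Product at 90.5% available Cl: 524.6 / 0.905 = 579.7 g.

580 g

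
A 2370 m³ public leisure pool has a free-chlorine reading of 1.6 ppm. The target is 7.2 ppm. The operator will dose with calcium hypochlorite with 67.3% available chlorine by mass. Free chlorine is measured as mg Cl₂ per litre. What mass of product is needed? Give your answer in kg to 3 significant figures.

Volume: 2370 m³ = 2,370,000 L.
Chlorine deficit: 7.2 − 1.6 = 5.6 ppm = 5.6 mg/L as Cl₂.
Cl₂ equivalent needed: 5.6 mg/L × 2,370,000 L = 13,270,000 mg = 13,270 g.
Product at 67.3% available chlorine: 13,270 / 0.673 = 19,720 g.

19.7 kg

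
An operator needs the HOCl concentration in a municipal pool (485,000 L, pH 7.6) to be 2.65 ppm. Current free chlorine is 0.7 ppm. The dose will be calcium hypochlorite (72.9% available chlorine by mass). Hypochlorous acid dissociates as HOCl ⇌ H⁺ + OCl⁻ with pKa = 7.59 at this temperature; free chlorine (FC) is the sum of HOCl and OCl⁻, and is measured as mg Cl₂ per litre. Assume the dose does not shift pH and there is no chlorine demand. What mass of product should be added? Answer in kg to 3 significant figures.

[OCl⁻]/[HOCl] = 10^(pH − pKa) = 10^(7.6 − 7.59) = 1.023; fraction as HOCl = 1/(1 + 1.023) = 0.4942.
Free chlorine required for 2.65 ppm HOCl: 2.65 / 0.4942 = 5.362 ppm.
FC to add: 5.362 − 0.7 = 4.662 mg/L as Cl₂.
Cl₂ equivalent: 4.662 mg/L × 485,000 L = 2261 g.
Product at 72.9% available Cl: 2261 / 0.729 = 3101 g.

3.10 kg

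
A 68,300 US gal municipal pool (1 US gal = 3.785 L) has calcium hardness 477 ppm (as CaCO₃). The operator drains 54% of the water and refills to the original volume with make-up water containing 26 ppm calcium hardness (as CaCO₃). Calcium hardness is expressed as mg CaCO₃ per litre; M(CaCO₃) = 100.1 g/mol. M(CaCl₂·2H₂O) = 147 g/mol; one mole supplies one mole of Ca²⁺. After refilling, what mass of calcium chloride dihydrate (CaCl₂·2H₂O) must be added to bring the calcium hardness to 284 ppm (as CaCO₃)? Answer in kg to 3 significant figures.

19.2 kg

Volume: 68,300 US gal × 3.785 L/gal = 258,516 L.
After draining 54% and refilling: 477 × 0.46 + 26 × 0.54 = 233.46 ppm.
Deficit to target: 284 − 233.46 = 50.54 mg/L.
As CaCO₃: 50.54 mg/L × 258,516 L = 13,070 g; ÷ 100.1 = 130.5 mol Ca²⁺.
Mass: 130.5 × 147 = 19,190 g.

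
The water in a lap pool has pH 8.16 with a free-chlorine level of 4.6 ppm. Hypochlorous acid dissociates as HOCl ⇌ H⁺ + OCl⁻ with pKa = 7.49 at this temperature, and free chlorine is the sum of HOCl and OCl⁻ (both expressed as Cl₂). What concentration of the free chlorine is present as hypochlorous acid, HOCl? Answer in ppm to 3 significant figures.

0.810 ppm

[OCl⁻]/[HOCl] = 10^(pH − pKa) = 10^(8.16 − 7.49) = 10^0.67 = 4.677.
Fraction as HOCl = 1 / (1 + 4.677) = 0.1761.
HOCl = 0.1761 × 4.6 ppm = 0.8102 ppm.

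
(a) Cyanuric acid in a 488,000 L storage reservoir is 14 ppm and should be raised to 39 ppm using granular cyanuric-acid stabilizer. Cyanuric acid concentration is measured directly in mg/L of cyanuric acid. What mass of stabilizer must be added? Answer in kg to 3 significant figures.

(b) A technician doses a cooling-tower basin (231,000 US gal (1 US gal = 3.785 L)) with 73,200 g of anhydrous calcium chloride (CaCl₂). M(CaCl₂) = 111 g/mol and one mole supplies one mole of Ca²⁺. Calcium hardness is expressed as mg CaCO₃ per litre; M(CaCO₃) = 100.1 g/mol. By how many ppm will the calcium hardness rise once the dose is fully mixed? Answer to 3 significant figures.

(a) CYA to add: (39 − 14) = 25 mg/L × 488,000 L = 12,200 g cyanuric acid.

(b) Volume: 231,000 US gal × 3.785 L/gal = 874,335 L.
(b) Moles of Ca²⁺: 73,200 g ÷ 111 g/mol = 659.5 mol.
(b) As CaCO₃: 659.5 mol × 100.1 g/mol = 66,010 g.
(b) Rise: 66,010 g / 874,335 L × 1000 = 75.5 mg/L.

(a) 12.2 kg; (b) 75.5 ppm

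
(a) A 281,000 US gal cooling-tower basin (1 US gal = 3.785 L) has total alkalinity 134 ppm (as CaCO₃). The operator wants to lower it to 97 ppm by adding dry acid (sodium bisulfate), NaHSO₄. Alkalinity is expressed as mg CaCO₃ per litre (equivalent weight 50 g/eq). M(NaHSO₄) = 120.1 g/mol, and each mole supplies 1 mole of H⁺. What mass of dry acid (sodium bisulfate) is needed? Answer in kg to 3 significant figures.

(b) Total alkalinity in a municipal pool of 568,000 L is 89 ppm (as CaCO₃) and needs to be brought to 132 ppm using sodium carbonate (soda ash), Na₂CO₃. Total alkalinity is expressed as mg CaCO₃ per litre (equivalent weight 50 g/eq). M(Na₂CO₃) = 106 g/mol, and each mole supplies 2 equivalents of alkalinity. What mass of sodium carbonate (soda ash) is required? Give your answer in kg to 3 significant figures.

(a) 94.5 kg; (b) 25.9 kg

(a) Volume: 281,000 US gal × 3.785 L/gal = 1,063,585 L.
(a) Alkalinity to neutralize: (134 − 97) = 37 mg/L as CaCO₃ × 1,063,585 L = 39,350 g as CaCO₃.
(a) Equivalents of H⁺ required: 39,350 ÷ 50 g/eq = 787.1 eq = 787.1 mol NaHSO₄.
(a) Mass of NaHSO₄: 787.1 × 120.1 = 94,530 g.

(b) Alkalinity to add: (132 − 89) = 43 mg/L as CaCO₃ × 568,000 L = 24,420 g as CaCO₃.
(b) Equivalents: 24,420 g ÷ 50 g/eq = 488.5 eq.
(b) Each mole of Na₂CO₃ supplies 2 eq, so 488.5 / 2 = 244.2 mol.
(b) Mass: 244.2 mol × 106 g/mol = 25,890 g.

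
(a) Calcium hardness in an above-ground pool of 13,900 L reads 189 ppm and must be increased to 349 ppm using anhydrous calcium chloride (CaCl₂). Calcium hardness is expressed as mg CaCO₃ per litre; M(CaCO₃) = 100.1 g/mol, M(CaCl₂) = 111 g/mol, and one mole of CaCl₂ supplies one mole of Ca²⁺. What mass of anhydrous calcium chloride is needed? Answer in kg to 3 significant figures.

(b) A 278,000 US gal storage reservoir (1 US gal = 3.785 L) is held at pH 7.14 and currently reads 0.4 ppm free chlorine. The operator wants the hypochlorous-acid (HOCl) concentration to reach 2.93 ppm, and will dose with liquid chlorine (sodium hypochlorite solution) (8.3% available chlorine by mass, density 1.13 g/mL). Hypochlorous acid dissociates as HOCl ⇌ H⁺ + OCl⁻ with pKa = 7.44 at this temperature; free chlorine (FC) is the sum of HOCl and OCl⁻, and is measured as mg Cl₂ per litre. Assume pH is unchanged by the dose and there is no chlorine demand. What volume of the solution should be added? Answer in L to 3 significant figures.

(a) 2.47 kg; (b) 44.9 L

(a) Hardness to add: (349 − 189) = 160 mg/L as CaCO₃ × 13,900 L = 2224 g as CaCO₃.
(a) Moles of Ca²⁺ (1 mol Ca²⁺ ≡ 1 mol CaCO₃): 2224 / 100.1 g/mol = 22.22 mol.
(a) Mass of CaCl₂: 22.22 × 111 = 2466 g.

(b) Volume: 278,000 US gal × 3.785 L/gal = 1,052,230 L.
(b) [OCl⁻]/[HOCl] = 10^(pH − pKa) = 10^(7.14 − 7.44) = 0.5012; fraction as HOCl = 1/(1 + 0.5012) = 0.6661.
(b) Free chlorine required for 2.93 ppm HOCl: 2.93 / 0.6661 = 4.398 ppm.
(b) FC to add: 4.398 − 0.4 = 3.998 mg/L as Cl₂.
(b) Cl₂ equivalent: 3.998 mg/L × 1,052,230 L = 4207 g.
(b) Product at 8.3% available Cl: 4207 / 0.083 = 50,690 g.
(b) Volume: 50,690 g ÷ 1.13 g/mL = 44,860 mL.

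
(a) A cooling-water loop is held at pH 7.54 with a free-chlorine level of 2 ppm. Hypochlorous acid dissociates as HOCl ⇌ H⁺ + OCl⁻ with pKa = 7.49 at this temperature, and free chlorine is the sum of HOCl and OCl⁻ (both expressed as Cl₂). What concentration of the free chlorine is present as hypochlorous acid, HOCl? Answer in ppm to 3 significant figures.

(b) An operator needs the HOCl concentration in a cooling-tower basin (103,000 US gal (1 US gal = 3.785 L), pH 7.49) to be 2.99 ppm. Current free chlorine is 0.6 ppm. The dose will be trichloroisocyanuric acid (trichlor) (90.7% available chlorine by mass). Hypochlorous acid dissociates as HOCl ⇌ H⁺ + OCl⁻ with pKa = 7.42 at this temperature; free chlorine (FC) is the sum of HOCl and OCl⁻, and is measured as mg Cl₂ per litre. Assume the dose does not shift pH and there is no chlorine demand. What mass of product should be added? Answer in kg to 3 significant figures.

(a) [OCl⁻]/[HOCl] = 10^(pH − pKa) = 10^(7.54 − 7.49) = 10^0.05 = 1.122.
(a) Fraction as HOCl = 1 / (1 + 1.122) = 0.4712.
(a) HOCl = 0.4712 × 2 ppm = 0.9425 ppm.

(b) Volume: 103,000 US gal × 3.785 L/gal = 389,855 L.
(b) [OCl⁻]/[HOCl] = 10^(pH − pKa) = 10^(7.49 − 7.42) = 1.175; fraction as HOCl = 1/(1 + 1.175) = 0.4598.
(b) Free chlorine required for 2.99 ppm HOCl: 2.99 / 0.4598 = 6.503 ppm.
(b) FC to add: 6.503 − 0.6 = 5.903 mg/L as Cl₂.
(b) Cl₂ equivalent: 5.903 mg/L × 389,855 L = 2301 g.
(b) Product at 90.7% available Cl: 2301 / 0.907 = 2537 g.

(a) 0.942 ppm; (b) 2.54 kg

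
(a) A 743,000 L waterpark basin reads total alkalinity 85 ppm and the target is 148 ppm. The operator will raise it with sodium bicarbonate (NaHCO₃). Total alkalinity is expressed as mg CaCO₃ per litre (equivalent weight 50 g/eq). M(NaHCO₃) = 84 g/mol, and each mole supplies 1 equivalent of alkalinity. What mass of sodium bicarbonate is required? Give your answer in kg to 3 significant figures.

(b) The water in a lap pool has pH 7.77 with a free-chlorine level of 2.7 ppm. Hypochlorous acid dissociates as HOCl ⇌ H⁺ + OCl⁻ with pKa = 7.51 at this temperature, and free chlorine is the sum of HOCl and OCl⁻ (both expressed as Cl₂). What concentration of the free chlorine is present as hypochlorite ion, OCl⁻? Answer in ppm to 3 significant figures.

(a) Alkalinity to add: (148 − 85) = 63 mg/L as CaCO₃ × 743,000 L = 46,810 g as CaCO₃.
(a) Equivalents: 46,810 g ÷ 50 g/eq = 936.2 eq.
(a) NaHCO₃ supplies 1 eq per mole → 936.2 mol.
(a) Mass: 936.2 mol × 84 g/mol = 78,640 g.

(b) [OCl⁻]/[HOCl] = 10^(pH − pKa) = 10^(7.77 − 7.51) = 10^0.26 = 1.82.
(b) Fraction as HOCl = 1 / (1 + 1.82) = 0.3546.
(b) OCl⁻ = (1 − 0.3546) × 2.7 ppm = 1.742 ppm.

(a) 78.6 kg; (b) 1.74 ppm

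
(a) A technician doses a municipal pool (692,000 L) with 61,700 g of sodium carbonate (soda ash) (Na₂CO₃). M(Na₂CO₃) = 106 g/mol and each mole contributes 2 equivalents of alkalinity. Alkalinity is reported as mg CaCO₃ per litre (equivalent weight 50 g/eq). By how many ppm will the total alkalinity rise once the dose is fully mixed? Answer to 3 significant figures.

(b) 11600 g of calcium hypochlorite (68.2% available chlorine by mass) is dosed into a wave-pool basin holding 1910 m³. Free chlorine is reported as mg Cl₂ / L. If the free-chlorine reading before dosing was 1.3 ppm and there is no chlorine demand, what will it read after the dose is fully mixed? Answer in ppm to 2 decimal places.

(a) 84.1 ppm; (b) 5.44 ppm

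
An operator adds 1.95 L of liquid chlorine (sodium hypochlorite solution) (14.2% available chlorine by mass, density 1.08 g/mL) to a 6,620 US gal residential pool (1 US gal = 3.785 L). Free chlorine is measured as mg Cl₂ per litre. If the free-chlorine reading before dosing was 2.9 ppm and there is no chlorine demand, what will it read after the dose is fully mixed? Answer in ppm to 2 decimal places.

Volume: 6,620 US gal × 3.785 L/gal = 25,057 L.
Mass of solution: 1.95 L × 1000 mL/L × 1.08 g/mL = 2106 g.
Available chlorine delivered: 2106 g × 0.142 = 299.1 g as Cl₂.
Concentration rise: 299.1 g / 25,057 L = 11.94 mg/L = 11.94 ppm.
Final FC: 2.9 + 11.94 = 14.84 ppm.

14.84 ppm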